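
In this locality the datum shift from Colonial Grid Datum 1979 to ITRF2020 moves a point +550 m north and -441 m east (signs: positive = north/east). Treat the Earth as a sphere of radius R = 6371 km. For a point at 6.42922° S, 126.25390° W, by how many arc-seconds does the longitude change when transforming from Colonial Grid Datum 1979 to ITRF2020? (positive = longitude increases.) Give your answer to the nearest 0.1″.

Δλ = -14.4″

At latitude -6.42922°, cos φ = 0.993711.
One radian of longitude at latitude φ spans R cos φ, so Δλ = ΔE / (R cos φ) = -441.0 / (6371000 × 0.993711) = -6.9658e-05 rad = -14.368″.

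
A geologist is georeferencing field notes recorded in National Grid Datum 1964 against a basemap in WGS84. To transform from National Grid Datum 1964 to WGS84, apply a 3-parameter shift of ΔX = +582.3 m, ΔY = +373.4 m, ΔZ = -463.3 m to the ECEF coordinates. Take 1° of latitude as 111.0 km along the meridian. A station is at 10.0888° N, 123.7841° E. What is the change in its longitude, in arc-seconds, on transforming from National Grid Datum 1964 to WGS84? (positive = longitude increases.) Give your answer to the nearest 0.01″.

sin φ = 0.175174, cos φ = 0.984537, sin λ = 0.831139, cos λ = -0.556065.
East component: ΔE = −sin λ·ΔX + cos λ·ΔY = −(0.831139)(582.3) + (-0.556065)(373.4) = -691.61 m.
1° of latitude spans 111000 m; at latitude φ, 1° of longitude spans that × cos φ = 109283.7 m, so Δλ = -691.61 / 109283.7 × 3600 = -22.783″.

Δλ = -22.78″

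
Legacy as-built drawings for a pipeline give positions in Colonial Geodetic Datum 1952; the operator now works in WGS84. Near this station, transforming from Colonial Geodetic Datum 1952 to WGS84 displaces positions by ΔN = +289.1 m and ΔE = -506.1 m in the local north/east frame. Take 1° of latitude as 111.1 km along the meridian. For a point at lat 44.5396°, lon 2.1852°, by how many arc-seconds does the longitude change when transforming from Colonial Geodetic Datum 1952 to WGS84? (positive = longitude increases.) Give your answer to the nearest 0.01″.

At latitude 44.5396°, cos φ = 0.712766.
1° of longitude at this latitude = 111.1 × cos φ = 79.19 km, so Δλ = -506.1 / 79188.3 = -0.0063911° = -23.008″.

Δλ = -23.01″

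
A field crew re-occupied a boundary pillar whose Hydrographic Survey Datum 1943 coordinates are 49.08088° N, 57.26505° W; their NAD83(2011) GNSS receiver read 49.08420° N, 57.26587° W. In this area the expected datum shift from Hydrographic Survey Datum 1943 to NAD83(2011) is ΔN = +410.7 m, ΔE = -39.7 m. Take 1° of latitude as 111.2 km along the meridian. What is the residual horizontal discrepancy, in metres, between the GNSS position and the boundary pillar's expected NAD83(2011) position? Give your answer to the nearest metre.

Observed coordinate differences: Δφ = +0.00332°, Δλ = -0.00082°.
Converting to metres (1° lat = 111200 m, cos φ = 0.654993): observed ΔN = 369.2 m, observed ΔE = -59.7 m.
Subtracting the expected shift leaves a residual of 369.2 − (410.7) = -41.5 m north and -59.7 − (-39.7) = -20.0 m east.
Residual distance = √((-41.5)² + (-20.0)²) = 46.1 m.

46 m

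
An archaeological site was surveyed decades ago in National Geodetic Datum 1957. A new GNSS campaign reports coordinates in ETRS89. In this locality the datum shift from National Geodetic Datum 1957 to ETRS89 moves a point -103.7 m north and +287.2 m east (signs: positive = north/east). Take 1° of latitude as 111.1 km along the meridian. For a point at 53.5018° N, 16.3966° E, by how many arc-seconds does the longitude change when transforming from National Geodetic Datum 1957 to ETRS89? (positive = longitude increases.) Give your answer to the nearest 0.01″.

Δλ = 15.65″

At latitude 53.5018°, cos φ = 0.594798.
1° of longitude at this latitude = 111.1 × cos φ = 66.08 km, so Δλ = 287.2 / 66082.0 = 0.0043461° = 15.646″.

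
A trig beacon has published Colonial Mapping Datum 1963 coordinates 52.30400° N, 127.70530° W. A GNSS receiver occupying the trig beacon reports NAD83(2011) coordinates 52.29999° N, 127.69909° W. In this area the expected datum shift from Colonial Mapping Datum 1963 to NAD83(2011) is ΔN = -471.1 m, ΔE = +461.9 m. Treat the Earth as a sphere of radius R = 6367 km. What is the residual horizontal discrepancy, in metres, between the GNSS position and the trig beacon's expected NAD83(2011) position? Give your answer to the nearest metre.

47 m

Observed coordinate differences: Δφ = -0.00401°, Δλ = +0.00621°.
Converting to metres (1° lat = 111125 m, cos φ = 0.611472): observed ΔN = -445.6 m, observed ΔE = 422.0 m.
Subtracting the expected shift leaves a residual of -445.6 − (-471.1) = 25.5 m north and 422.0 − (461.9) = -39.9 m east.
Residual distance = √(25.5² + (-39.9)²) = 47.4 m.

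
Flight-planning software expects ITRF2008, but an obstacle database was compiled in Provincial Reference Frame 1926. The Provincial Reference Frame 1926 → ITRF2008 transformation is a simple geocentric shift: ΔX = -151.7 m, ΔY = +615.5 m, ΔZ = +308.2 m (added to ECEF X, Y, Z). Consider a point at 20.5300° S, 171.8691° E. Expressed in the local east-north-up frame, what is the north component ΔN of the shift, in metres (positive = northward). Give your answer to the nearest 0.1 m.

ΔN = 371.8 m

The local north axis is (−sin φ cos λ, −sin φ sin λ, cos φ), giving ΔN = 52.666 + 30.529 + 288.626 = 371.82 m.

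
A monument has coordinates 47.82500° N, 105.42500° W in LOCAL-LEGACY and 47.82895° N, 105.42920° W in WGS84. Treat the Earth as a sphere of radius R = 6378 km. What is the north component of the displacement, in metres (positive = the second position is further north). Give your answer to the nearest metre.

Δφ = 47.82895° − 47.82500° = +0.00395°; Δλ = -105.42920° − -105.42500° = -0.00420°.
1° along a meridian = πR/180 = 111317 m.
ΔN = Δφ × 111317 = 439.7 m; ΔE = Δλ × 111317 × cos(47.82500°) = -0.00420 × 111317 × 0.671397 = -313.9 m.

ΔN = 440 m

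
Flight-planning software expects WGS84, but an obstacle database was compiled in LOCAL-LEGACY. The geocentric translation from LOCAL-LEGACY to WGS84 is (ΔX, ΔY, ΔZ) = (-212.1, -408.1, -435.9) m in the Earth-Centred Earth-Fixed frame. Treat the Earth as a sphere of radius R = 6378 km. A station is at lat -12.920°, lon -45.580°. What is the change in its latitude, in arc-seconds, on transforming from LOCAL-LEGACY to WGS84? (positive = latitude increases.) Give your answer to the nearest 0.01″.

sin φ = -0.223590, cos φ = 0.974683, sin λ = -0.714228, cos λ = 0.699913.
North component: ΔN = −sin φ cos λ·ΔX − sin φ sin λ·ΔY + cos φ·ΔZ = −(-0.223590)(0.699913)(-212.1) − (-0.223590)(-0.714228)(-408.1) + (0.974683)(-435.9) = -392.89 m.
1° of latitude spans πR/180 = 111317 m, so Δφ = -392.89 / 111317 × 3600 = -12.706″.

Δφ = -12.71″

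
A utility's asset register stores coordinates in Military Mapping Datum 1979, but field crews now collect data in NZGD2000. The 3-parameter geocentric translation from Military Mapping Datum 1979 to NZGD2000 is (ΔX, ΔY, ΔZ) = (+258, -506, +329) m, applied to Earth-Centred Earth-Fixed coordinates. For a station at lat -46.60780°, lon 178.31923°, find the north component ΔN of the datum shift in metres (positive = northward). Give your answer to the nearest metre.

At φ = -46.60780°, λ = 178.31923°: sin φ = -0.726668, cos φ = 0.686989, sin λ = 0.029331, cos λ = -0.999570.
ΔN = −sin φ cos λ·ΔX − sin φ sin λ·ΔY + cos φ·ΔZ = −(-0.726668)(-0.999570)(258) − (-0.726668)(0.029331)(-506) + (0.686989)(329) = 27.83 m.

ΔN = 28 m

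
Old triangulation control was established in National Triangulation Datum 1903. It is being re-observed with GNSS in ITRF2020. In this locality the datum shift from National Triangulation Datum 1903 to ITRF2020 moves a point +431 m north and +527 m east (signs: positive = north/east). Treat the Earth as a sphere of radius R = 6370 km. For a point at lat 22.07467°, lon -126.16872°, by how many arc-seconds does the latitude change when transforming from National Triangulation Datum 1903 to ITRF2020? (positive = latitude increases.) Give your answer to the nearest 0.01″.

On a sphere of radius R, 1 rad of latitude = R, so Δφ = ΔN / R = 431.0 / 6370000 = 6.7661e-05 rad = 13.956″.

Δφ = 13.96″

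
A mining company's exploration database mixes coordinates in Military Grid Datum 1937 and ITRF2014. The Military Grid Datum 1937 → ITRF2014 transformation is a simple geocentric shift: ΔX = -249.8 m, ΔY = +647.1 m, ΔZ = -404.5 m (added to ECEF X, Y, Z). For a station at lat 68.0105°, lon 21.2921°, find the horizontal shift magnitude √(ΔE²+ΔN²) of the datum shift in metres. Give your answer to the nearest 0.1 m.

At φ = 68.0105°, λ = 21.2921°: sin φ = 0.927252, cos φ = 0.374437, sin λ = 0.363123, cos λ = 0.931741.
ΔE = −sin λ·ΔX + cos λ·ΔY = −(0.363123)·(-249.8) + (0.931741)·(647.1) = 693.64 m.
ΔN = −sin φ cos λ·ΔX − sin φ sin λ·ΔY + cos φ·ΔZ = −(0.927252)(0.931741)(-249.8) − (0.927252)(0.363123)(647.1) + (0.374437)(-404.5) = -153.53 m.
Horizontal magnitude = √(ΔE² + ΔN²) = √(693.64² + (-153.53)²) = 710.42 m.

710.4 m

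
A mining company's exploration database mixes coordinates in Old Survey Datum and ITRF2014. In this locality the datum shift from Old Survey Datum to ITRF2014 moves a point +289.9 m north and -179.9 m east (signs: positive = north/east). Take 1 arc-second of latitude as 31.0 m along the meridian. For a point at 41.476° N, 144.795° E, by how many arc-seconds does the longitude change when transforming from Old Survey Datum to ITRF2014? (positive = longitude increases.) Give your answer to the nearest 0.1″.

At latitude 41.476°, cos φ = 0.749233.
1″ of longitude at this latitude = 31.00 × cos φ = 23.2262 m, so Δλ = -179.9 / 23.2262 = -7.746″.

Δλ = -7.7″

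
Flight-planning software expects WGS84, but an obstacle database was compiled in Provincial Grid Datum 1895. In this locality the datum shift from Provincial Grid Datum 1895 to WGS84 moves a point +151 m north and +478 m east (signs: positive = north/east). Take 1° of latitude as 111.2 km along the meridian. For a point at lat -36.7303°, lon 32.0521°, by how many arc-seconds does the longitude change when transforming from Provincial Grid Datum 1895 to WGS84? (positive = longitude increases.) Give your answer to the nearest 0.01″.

Δλ = 19.31″

At latitude -36.7303°, cos φ = 0.801459.
1° of longitude at this latitude = 111.2 × cos φ = 89.12 km, so Δλ = 478.0 / 89122.3 = 0.0053634° = 19.308″.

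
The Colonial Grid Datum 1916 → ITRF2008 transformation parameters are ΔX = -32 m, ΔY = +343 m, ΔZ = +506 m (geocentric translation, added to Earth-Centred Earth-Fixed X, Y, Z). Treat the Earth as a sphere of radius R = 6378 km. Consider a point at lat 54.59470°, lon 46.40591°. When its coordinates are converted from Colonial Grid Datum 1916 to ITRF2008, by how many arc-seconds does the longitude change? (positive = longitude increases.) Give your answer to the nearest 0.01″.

sin φ = 0.815074, cos φ = 0.579357, sin λ = 0.724243, cos λ = 0.689545.
East component: ΔE = −sin λ·ΔX + cos λ·ΔY = −(0.724243)(-32) + (0.689545)(343) = 259.69 m.
1° of latitude spans πR/180 = 111317 m; at latitude φ, 1° of longitude spans that × cos φ = 64492.3 m, so Δλ = 259.69 / 64492.3 × 3600 = 14.496″.

Δλ = 14.50″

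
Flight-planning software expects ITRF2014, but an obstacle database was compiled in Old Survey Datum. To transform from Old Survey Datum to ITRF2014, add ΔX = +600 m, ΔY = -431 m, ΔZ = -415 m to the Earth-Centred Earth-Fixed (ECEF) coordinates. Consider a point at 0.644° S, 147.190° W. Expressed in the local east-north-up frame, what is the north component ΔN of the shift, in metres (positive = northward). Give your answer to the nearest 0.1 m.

The local north axis is (−sin φ cos λ, −sin φ sin λ, cos φ), giving ΔN = -5.668 + 2.625 − 414.974 = -418.02 m.

ΔN = -418.0 m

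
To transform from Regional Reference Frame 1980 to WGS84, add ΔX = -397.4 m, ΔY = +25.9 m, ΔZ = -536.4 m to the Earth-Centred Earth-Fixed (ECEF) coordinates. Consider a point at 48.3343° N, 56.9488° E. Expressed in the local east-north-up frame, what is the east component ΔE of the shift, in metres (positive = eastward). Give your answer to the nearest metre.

The local east axis at (φ, λ) is (−sin λ, cos λ, 0), so ΔE = −sin(56.9488°)·(-397.4) + cos(56.9488°)·25.9 = 347.22 m.

ΔE = 347 m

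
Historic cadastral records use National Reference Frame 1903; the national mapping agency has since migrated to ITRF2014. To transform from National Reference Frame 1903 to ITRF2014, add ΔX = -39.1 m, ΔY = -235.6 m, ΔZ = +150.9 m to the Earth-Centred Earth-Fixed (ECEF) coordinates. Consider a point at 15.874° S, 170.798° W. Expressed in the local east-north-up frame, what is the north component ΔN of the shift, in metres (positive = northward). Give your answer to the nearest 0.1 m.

ΔN = 166.0 m

At φ = -15.874°, λ = -170.798°: sin φ = -0.273523, cos φ = 0.961866, sin λ = -0.159916, cos λ = -0.987131.
ΔN = −sin φ cos λ·ΔX − sin φ sin λ·ΔY + cos φ·ΔZ = −(-0.273523)(-0.987131)(-39.1) − (-0.273523)(-0.159916)(-235.6) + (0.961866)(150.9) = 166.01 m.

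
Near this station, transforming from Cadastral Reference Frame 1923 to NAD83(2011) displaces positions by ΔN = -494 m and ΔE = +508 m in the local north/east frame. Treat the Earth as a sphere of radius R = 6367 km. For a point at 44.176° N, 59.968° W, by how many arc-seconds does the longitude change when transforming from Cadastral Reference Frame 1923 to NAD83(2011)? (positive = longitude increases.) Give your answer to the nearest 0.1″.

Δλ = 22.9″

At latitude 44.176°, cos φ = 0.717203.
One radian of longitude at latitude φ spans R cos φ, so Δλ = ΔE / (R cos φ) = 508.0 / (6367000 × 0.717203) = 1.1125e-04 rad = 22.946″.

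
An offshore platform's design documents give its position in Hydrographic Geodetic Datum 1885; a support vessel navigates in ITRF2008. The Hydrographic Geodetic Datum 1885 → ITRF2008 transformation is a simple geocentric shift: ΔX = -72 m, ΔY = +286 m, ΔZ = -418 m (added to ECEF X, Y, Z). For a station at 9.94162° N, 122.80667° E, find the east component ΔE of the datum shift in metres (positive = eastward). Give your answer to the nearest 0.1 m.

ΔE = -94.4 m

The local east axis at (φ, λ) is (−sin λ, cos λ, 0), so ΔE = −sin(122.80667°)·(-72) + cos(122.80667°)·286 = -94.44 m.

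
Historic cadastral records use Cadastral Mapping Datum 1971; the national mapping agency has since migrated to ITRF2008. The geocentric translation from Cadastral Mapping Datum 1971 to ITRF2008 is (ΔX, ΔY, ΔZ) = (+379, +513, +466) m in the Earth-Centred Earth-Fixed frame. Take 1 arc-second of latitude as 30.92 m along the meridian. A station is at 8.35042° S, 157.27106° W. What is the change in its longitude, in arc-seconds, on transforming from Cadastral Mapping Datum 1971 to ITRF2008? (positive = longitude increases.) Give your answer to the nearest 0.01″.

Δλ = -10.68″

sin φ = -0.145227, cos φ = 0.989398, sin λ = -0.386372, cos λ = -0.922343.
East component: ΔE = −sin λ·ΔX + cos λ·ΔY = −(-0.386372)(379) + (-0.922343)(513) = -326.73 m.
1° of latitude spans 3600 × 30.92 = 111312 m; at latitude φ, 1° of longitude spans that × cos φ = 110131.9 m, so Δλ = -326.73 / 110131.9 × 3600 = -10.680″.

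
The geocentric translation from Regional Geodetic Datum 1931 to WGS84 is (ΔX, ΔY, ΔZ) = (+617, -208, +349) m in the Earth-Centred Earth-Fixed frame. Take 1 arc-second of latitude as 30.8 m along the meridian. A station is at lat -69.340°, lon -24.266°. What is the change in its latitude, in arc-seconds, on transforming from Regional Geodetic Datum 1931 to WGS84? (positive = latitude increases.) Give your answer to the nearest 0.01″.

sin φ = -0.935691, cos φ = 0.352822, sin λ = -0.410973, cos λ = 0.911647.
North component: ΔN = −sin φ cos λ·ΔX − sin φ sin λ·ΔY + cos φ·ΔZ = −(-0.935691)(0.911647)(617) − (-0.935691)(-0.410973)(-208) + (0.352822)(349) = 729.43 m.
1° of latitude spans 3600 × 30.80 = 110880 m, so Δφ = 729.43 / 110880 × 3600 = 23.683″.

Δφ = 23.68″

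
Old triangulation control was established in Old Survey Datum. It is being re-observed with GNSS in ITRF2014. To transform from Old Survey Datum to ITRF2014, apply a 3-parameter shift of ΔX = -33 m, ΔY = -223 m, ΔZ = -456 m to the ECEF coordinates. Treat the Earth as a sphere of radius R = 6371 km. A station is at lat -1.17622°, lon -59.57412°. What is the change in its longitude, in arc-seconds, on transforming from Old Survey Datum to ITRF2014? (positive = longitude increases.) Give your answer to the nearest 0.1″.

Δλ = -4.6″

sin φ = -0.020527, cos φ = 0.999789, sin λ = -0.862285, cos λ = 0.506423.
East component: ΔE = −sin λ·ΔX + cos λ·ΔY = −(-0.862285)(-33) + (0.506423)(-223) = -141.39 m.
1° of latitude spans πR/180 = 111195 m; at latitude φ, 1° of longitude spans that × cos φ = 111171.5 m, so Δλ = -141.39 / 111171.5 × 3600 = -4.578″.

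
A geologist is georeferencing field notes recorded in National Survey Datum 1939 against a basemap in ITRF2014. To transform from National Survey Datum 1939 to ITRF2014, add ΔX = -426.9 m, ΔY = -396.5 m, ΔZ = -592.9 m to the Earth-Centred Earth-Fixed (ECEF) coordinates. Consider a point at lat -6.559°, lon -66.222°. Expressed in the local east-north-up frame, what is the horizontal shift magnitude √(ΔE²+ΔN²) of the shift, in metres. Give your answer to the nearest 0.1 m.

At φ = -6.559°, λ = -66.222°: sin φ = -0.114226, cos φ = 0.993455, sin λ = -0.915115, cos λ = 0.403194.
ΔE = −sin λ·ΔX + cos λ·ΔY = −(-0.915115)·(-426.9) + (0.403194)·(-396.5) = -550.53 m.
ΔN = −sin φ cos λ·ΔX − sin φ sin λ·ΔY + cos φ·ΔZ = −(-0.114226)(0.403194)(-426.9) − (-0.114226)(-0.915115)(-396.5) + (0.993455)(-592.9) = -567.23 m.
Horizontal magnitude = √(ΔE² + ΔN²) = √((-550.53)² + (-567.23)²) = 790.47 m.

790.5 m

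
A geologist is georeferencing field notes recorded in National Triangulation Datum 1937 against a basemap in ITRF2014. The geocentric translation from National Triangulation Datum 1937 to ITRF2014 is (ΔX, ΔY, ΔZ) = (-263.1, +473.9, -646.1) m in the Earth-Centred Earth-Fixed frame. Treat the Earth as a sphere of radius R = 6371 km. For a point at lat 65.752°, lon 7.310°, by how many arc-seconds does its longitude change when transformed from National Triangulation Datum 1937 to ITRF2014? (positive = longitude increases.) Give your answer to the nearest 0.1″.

sin φ = 0.911776, cos φ = 0.410687, sin λ = 0.127238, cos λ = 0.991872.
East component: ΔE = −sin λ·ΔX + cos λ·ΔY = −(0.127238)(-263.1) + (0.991872)(473.9) = 503.52 m.
1° of latitude spans πR/180 = 111195 m; at latitude φ, 1° of longitude spans that × cos φ = 45666.3 m, so Δλ = 503.52 / 45666.3 × 3600 = 39.694″.

Δλ = 39.7″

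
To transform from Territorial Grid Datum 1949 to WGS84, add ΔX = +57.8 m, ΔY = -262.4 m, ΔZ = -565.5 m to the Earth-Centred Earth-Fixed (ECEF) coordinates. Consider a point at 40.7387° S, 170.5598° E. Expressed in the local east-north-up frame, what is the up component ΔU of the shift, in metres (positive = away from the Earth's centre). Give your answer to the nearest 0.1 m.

The local up (radial) axis is (cos φ cos λ, cos φ sin λ, sin φ), giving ΔU = -43.202 − 32.610 + 369.051 = 293.24 m.

ΔU = 293.2 m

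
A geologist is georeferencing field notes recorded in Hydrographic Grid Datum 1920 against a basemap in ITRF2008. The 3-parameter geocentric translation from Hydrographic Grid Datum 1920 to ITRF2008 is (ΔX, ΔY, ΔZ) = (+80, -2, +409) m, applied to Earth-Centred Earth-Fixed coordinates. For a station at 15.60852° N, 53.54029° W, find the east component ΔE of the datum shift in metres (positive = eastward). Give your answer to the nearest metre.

The local east axis at (φ, λ) is (−sin λ, cos λ, 0), so ΔE = −sin(-53.54029°)·80 + cos(-53.54029°)·(-2) = 63.15 m.

ΔE = 63 m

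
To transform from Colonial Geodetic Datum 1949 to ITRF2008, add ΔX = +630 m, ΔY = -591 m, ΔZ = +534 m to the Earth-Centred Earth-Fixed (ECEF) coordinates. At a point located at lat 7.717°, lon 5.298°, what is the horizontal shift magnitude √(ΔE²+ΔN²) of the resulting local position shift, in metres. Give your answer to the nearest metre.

At φ = 7.717°, λ = 5.298°: sin φ = 0.134280, cos φ = 0.990943, sin λ = 0.092336, cos λ = 0.995728.
ΔE = −sin λ·ΔX + cos λ·ΔY = −(0.092336)·(630) + (0.995728)·(-591) = -646.65 m.
ΔN = −sin φ cos λ·ΔX − sin φ sin λ·ΔY + cos φ·ΔZ = −(0.134280)(0.995728)(630) − (0.134280)(0.092336)(-591) + (0.990943)(534) = 452.26 m.
Horizontal magnitude = √(ΔE² + ΔN²) = √((-646.65)² + 452.26²) = 789.11 m.

789 m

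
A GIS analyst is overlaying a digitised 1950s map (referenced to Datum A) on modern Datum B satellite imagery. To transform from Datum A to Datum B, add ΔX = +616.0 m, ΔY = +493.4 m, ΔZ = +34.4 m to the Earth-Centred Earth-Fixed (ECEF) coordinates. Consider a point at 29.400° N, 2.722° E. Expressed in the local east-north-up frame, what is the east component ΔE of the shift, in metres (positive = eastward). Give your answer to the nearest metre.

The local east axis at (φ, λ) is (−sin λ, cos λ, 0), so ΔE = −sin(2.722°)·616.0 + cos(2.722°)·493.4 = 463.59 m.

ΔE = 464 m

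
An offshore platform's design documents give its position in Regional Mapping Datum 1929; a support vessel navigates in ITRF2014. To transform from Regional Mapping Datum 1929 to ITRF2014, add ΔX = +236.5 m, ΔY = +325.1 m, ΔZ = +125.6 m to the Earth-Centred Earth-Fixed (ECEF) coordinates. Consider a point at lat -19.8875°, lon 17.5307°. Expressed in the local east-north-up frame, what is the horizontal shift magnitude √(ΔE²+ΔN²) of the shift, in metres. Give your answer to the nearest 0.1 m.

330.2 m

The local east axis at (φ, λ) is (−sin λ, cos λ, 0), so ΔE = −sin(17.5307°)·236.5 + cos(17.5307°)·325.1 = 238.76 m.
The local north axis is (−sin φ cos λ, −sin φ sin λ, cos φ), giving ΔN = 76.715 + 33.312 + 118.110 = 228.14 m.
Horizontal magnitude = √(ΔE² + ΔN²) = √(238.76² + 228.14²) = 330.23 m.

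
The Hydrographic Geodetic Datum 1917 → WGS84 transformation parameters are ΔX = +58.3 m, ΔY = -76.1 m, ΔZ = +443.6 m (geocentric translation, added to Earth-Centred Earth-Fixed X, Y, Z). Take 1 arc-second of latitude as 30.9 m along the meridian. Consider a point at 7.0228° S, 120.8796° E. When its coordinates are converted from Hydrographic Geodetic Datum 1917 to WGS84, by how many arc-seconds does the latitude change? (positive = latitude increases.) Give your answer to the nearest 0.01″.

sin φ = -0.122264, cos φ = 0.992498, sin λ = 0.858248, cos λ = -0.513236.
North component: ΔN = −sin φ cos λ·ΔX − sin φ sin λ·ΔY + cos φ·ΔZ = −(-0.122264)(-0.513236)(58.3) − (-0.122264)(0.858248)(-76.1) + (0.992498)(443.6) = 428.63 m.
1° of latitude spans 3600 × 30.90 = 111240 m, so Δφ = 428.63 / 111240 × 3600 = 13.871″.

Δφ = 13.87″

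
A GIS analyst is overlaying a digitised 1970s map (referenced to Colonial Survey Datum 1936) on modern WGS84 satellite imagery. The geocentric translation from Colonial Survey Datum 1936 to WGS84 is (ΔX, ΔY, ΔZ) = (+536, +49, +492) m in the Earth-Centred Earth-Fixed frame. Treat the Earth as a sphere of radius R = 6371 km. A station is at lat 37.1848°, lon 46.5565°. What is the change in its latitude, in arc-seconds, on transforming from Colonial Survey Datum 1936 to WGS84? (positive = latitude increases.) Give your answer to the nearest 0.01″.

Δφ = 4.78″

sin φ = 0.604388, cos φ = 0.796690, sin λ = 0.726053, cos λ = 0.687639.
North component: ΔN = −sin φ cos λ·ΔX − sin φ sin λ·ΔY + cos φ·ΔZ = −(0.604388)(0.687639)(536) − (0.604388)(0.726053)(49) + (0.796690)(492) = 147.71 m.
1° of latitude spans πR/180 = 111195 m, so Δφ = 147.71 / 111195 × 3600 = 4.782″.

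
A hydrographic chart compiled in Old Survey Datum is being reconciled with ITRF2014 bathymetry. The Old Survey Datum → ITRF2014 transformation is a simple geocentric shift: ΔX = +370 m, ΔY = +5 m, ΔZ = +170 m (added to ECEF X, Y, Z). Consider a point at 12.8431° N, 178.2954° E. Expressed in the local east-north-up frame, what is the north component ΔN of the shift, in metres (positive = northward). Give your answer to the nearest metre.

ΔN = 248 m

The local north axis is (−sin φ cos λ, −sin φ sin λ, cos φ), giving ΔN = 82.208 − 0.033 + 165.747 = 247.92 m.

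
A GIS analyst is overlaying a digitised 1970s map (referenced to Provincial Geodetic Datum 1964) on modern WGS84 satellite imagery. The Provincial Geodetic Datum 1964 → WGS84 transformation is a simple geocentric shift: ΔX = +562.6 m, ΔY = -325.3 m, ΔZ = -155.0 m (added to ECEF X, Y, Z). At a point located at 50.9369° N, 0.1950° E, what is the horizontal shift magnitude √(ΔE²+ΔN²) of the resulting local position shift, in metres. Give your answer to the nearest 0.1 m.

626.0 m

The local east axis at (φ, λ) is (−sin λ, cos λ, 0), so ΔE = −sin(0.1950°)·562.6 + cos(0.1950°)·(-325.3) = -327.21 m.
The local north axis is (−sin φ cos λ, −sin φ sin λ, cos φ), giving ΔN = -436.830 + 0.860 − 97.677 = -533.65 m.
Horizontal magnitude = √(ΔE² + ΔN²) = √((-327.21)² + (-533.65)²) = 625.98 m.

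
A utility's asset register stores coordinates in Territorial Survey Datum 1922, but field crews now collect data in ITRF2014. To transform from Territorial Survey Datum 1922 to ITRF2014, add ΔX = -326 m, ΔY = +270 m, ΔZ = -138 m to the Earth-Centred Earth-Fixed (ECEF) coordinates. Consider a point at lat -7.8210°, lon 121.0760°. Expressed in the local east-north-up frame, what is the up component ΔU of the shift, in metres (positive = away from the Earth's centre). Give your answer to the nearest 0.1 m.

At φ = -7.8210°, λ = 121.0760°: sin φ = -0.136079, cos φ = 0.990698, sin λ = 0.856483, cos λ = -0.516175.
ΔU = cos φ cos λ·ΔX + cos φ sin λ·ΔY + sin φ·ΔZ = (0.990698)(-0.516175)(-326) + (0.990698)(0.856483)(270) + (-0.136079)(-138) = 414.59 m.

ΔU = 414.6 m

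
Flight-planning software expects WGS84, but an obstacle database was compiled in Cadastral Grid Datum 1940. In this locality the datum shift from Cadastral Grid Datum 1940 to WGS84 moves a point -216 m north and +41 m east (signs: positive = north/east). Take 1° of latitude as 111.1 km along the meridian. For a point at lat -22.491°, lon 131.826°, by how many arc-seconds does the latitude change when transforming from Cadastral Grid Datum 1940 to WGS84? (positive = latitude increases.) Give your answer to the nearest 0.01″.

Δφ = -7.00″

1° of latitude = 111.1 km, so Δφ = -216.0 / 111100 = -0.0019442° = -6.999″.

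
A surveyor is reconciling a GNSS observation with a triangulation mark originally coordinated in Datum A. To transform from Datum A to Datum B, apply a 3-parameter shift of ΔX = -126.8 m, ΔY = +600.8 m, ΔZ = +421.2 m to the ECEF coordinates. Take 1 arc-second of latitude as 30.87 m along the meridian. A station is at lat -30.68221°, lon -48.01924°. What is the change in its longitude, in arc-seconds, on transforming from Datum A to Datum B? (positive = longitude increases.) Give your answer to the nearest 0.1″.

sin φ = -0.510276, cos φ = 0.860011, sin λ = -0.743369, cos λ = 0.668881.
East component: ΔE = −sin λ·ΔX + cos λ·ΔY = −(-0.743369)(-126.8) + (0.668881)(600.8) = 307.60 m.
1° of latitude spans 3600 × 30.87 = 111132 m; at latitude φ, 1° of longitude spans that × cos φ = 95574.7 m, so Δλ = 307.60 / 95574.7 × 3600 = 11.586″.

Δλ = 11.6″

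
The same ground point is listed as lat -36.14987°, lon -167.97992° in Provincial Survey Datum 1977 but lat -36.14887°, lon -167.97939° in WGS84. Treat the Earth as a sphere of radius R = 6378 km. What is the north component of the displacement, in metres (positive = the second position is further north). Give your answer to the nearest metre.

Δφ = -36.14887° − -36.14987° = +0.00100°; Δλ = -167.97939° − -167.97992° = +0.00053°.
1° along a meridian = πR/180 = 111317 m.
ΔN = Δφ × 111317 = 111.3 m; ΔE = Δλ × 111317 × cos(-36.14987°) = +0.00053 × 111317 × 0.807477 = 47.6 m.

ΔN = 111 m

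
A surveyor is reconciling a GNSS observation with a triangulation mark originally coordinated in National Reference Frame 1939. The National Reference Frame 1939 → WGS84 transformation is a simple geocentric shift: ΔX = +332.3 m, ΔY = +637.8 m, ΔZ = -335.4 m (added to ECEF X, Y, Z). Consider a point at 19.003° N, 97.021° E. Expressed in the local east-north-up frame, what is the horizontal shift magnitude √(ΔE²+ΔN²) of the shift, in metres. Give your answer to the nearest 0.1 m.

653.0 m

The local east axis at (φ, λ) is (−sin λ, cos λ, 0), so ΔE = −sin(97.021°)·332.3 + cos(97.021°)·637.8 = -407.77 m.
The local north axis is (−sin φ cos λ, −sin φ sin λ, cos φ), giving ΔN = 13.226 − 206.122 − 317.121 = -510.02 m.
Horizontal magnitude = √(ΔE² + ΔN²) = √((-407.77)² + (-510.02)²) = 652.99 m.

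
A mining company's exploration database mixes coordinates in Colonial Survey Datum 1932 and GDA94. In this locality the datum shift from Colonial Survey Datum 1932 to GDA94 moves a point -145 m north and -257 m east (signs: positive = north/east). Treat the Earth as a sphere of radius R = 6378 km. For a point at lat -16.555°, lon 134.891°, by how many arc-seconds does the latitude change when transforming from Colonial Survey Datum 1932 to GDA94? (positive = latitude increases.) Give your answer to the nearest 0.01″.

Δφ = -4.69″

On a sphere of radius R, 1 rad of latitude = R, so Δφ = ΔN / R = -145.0 / 6378000 = -2.2734e-05 rad = -4.689″.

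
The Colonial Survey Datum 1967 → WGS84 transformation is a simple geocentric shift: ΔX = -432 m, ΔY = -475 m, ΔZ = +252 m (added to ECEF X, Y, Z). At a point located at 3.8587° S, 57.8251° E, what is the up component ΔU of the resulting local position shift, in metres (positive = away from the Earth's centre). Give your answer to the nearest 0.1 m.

The local up (radial) axis is (cos φ cos λ, cos φ sin λ, sin φ), giving ΔU = -229.521 − 401.141 − 16.959 = -647.62 m.

ΔU = -647.6 m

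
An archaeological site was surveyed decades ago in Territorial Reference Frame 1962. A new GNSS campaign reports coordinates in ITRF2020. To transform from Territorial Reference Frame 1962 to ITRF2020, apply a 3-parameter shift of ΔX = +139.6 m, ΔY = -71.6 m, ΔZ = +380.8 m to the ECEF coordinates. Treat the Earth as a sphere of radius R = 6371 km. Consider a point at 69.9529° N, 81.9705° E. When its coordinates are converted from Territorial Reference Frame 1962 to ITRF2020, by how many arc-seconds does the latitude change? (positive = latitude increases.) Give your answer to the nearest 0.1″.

Δφ = 5.8″

sin φ = 0.939411, cos φ = 0.342793, sin λ = 0.990196, cos λ = 0.139683.
North component: ΔN = −sin φ cos λ·ΔX − sin φ sin λ·ΔY + cos φ·ΔZ = −(0.939411)(0.139683)(139.6) − (0.939411)(0.990196)(-71.6) + (0.342793)(380.8) = 178.82 m.
1° of latitude spans πR/180 = 111195 m, so Δφ = 178.82 / 111195 × 3600 = 5.789″.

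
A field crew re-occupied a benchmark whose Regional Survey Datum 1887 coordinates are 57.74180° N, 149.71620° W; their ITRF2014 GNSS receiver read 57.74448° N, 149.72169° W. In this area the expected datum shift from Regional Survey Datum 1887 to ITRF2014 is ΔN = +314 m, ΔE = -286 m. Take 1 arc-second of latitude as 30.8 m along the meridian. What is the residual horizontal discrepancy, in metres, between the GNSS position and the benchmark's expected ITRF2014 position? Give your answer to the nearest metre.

Observed coordinate differences: Δφ = +0.00268°, Δλ = -0.00549°.
Converting to metres (1° lat = 110880 m, cos φ = 0.533736): observed ΔN = 297.2 m, observed ΔE = -324.9 m.
Subtracting the expected shift leaves a residual of 297.2 − (314) = -16.8 m north and -324.9 − (-286) = -38.9 m east.
Residual distance = √((-16.8)² + (-38.9)²) = 42.4 m.

42 m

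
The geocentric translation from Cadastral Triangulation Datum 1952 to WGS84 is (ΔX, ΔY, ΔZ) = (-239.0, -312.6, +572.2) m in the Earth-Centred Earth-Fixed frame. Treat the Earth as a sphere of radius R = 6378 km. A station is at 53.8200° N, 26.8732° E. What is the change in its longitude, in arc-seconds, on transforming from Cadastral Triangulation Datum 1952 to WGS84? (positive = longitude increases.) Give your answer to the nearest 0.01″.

sin φ = 0.807166, cos φ = 0.590324, sin λ = 0.452018, cos λ = 0.892009.
East component: ΔE = −sin λ·ΔX + cos λ·ΔY = −(0.452018)(-239.0) + (0.892009)(-312.6) = -170.81 m.
1° of latitude spans πR/180 = 111317 m; at latitude φ, 1° of longitude spans that × cos φ = 65713.1 m, so Δλ = -170.81 / 65713.1 × 3600 = -9.358″.

Δλ = -9.36″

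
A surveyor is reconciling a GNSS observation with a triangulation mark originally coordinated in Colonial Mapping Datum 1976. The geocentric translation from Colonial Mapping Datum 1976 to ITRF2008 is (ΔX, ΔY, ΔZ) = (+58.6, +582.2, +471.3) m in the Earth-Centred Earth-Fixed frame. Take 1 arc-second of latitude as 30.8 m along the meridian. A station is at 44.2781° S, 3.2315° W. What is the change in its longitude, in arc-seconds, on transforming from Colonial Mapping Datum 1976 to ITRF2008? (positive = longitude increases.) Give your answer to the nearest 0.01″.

sin φ = -0.698142, cos φ = 0.715960, sin λ = -0.056370, cos λ = 0.998410.
East component: ΔE = −sin λ·ΔX + cos λ·ΔY = −(-0.056370)(58.6) + (0.998410)(582.2) = 584.58 m.
1° of latitude spans 3600 × 30.80 = 110880 m; at latitude φ, 1° of longitude spans that × cos φ = 79385.6 m, so Δλ = 584.58 / 79385.6 × 3600 = 26.510″.

Δλ = 26.51″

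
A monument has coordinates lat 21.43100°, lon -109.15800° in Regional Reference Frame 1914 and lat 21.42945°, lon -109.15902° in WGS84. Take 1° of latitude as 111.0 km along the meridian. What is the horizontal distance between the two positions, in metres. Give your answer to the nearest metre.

202 m

Δφ = 21.42945° − 21.43100° = -0.00155°; Δλ = -109.15902° − -109.15800° = -0.00102°.
ΔN = Δφ × 111000 = -172.1 m; ΔE = Δλ × 111000 × cos(21.43100°) = -0.00102 × 111000 × 0.930858 = -105.4 m.
Distance = √(ΔE² + ΔN²) = √((-105.4)² + (-172.1)²) = 201.8 m.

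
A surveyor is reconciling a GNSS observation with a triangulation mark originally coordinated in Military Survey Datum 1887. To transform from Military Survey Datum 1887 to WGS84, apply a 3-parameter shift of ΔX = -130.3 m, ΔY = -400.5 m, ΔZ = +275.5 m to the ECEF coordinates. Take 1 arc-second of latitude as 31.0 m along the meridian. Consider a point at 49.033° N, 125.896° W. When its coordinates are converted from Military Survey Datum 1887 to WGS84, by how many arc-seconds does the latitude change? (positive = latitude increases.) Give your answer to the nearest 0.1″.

Δφ = -3.9″

sin φ = 0.755087, cos φ = 0.655624, sin λ = -0.810083, cos λ = -0.586316.
North component: ΔN = −sin φ cos λ·ΔX − sin φ sin λ·ΔY + cos φ·ΔZ = −(0.755087)(-0.586316)(-130.3) − (0.755087)(-0.810083)(-400.5) + (0.655624)(275.5) = -122.04 m.
1° of latitude spans 3600 × 31.00 = 111600 m, so Δφ = -122.04 / 111600 × 3600 = -3.937″.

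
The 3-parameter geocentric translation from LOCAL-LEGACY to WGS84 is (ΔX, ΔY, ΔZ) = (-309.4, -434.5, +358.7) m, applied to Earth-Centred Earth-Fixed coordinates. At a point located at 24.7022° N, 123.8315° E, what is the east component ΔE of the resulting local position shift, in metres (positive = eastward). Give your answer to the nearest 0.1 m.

ΔE = 498.9 m

At φ = 24.7022°, λ = 123.8315°: sin φ = 0.417902, cos φ = 0.908492, sin λ = 0.830679, cos λ = -0.556752.
ΔE = −sin λ·ΔX + cos λ·ΔY = −(0.830679)·(-309.4) + (-0.556752)·(-434.5) = 498.92 m.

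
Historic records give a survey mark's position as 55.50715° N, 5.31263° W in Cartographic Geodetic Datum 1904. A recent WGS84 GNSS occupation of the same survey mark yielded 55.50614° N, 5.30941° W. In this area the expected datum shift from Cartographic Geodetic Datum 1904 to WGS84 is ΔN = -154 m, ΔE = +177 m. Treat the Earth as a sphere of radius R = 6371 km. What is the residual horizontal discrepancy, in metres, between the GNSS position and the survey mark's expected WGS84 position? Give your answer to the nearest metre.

49 m

Observed coordinate differences: Δφ = -0.00101°, Δλ = +0.00322°.
Converting to metres (1° lat = 111195 m, cos φ = 0.566303): observed ΔN = -112.3 m, observed ΔE = 202.8 m.
Subtracting the expected shift leaves a residual of -112.3 − (-154) = 41.7 m north and 202.8 − (177) = 25.8 m east.
Residual distance = √(41.7² + 25.8²) = 49.0 m.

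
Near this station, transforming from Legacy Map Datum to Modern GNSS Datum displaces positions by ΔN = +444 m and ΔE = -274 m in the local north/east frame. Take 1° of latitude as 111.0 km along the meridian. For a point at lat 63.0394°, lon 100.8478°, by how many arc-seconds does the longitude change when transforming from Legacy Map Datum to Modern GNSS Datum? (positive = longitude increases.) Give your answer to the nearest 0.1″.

Δλ = -19.6″

At latitude 63.0394°, cos φ = 0.453378.
1° of longitude at this latitude = 111.0 × cos φ = 50.32 km, so Δλ = -274.0 / 50324.9 = -0.0054446° = -19.601″.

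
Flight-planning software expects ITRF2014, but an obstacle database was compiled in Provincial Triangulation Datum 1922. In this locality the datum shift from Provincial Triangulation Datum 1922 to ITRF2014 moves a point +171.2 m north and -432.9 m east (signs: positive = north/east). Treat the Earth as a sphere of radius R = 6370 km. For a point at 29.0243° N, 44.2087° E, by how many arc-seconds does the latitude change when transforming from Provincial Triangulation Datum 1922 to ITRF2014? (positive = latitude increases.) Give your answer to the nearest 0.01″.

On a sphere of radius R, 1 rad of latitude = R, so Δφ = ΔN / R = 171.2 / 6370000 = 2.6876e-05 rad = 5.544″.

Δφ = 5.54″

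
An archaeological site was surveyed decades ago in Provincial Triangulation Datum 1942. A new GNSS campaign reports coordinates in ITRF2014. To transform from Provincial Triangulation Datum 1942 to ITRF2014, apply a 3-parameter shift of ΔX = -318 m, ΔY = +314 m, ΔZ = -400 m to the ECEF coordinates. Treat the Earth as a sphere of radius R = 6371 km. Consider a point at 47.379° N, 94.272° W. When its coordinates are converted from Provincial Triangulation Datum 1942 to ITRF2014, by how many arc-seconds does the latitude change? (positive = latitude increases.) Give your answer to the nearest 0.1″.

sin φ = 0.735849, cos φ = 0.677146, sin λ = -0.997222, cos λ = -0.074491.
North component: ΔN = −sin φ cos λ·ΔX − sin φ sin λ·ΔY + cos φ·ΔZ = −(0.735849)(-0.074491)(-318) − (0.735849)(-0.997222)(314) + (0.677146)(-400) = -57.87 m.
1° of latitude spans πR/180 = 111195 m, so Δφ = -57.87 / 111195 × 3600 = -1.874″.

Δφ = -1.9″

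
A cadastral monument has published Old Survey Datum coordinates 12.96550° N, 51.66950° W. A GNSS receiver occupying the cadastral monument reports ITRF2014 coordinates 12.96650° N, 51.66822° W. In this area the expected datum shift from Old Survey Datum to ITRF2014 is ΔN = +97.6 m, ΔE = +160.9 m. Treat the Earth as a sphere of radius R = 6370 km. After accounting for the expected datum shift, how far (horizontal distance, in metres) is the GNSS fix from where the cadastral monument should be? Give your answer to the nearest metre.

Observed coordinate differences: Δφ = +0.00100°, Δλ = +0.00128°.
Converting to metres (1° lat = 111177 m, cos φ = 0.974505): observed ΔN = 111.2 m, observed ΔE = 138.7 m.
Subtracting the expected shift leaves a residual of 111.2 − (97.6) = 13.6 m north and 138.7 − (160.9) = -22.2 m east.
Residual distance = √(13.6² + (-22.2)²) = 26.0 m.

26 m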